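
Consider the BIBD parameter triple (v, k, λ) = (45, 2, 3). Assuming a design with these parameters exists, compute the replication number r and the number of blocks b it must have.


Any 2-(v, k, λ) BIBD satisfies two necessary conditions:
  (i)  Each point sits in r blocks, and counting incidences through any fixed point gives r(k − 1) = λ(v − 1), so r = λ(v − 1)/(k − 1).
  (ii) Total incidences bk = vr, so b = vr/k.
Step 1: r = λ(v − 1)/(k − 1) = 3·(45 − 1)/(2 − 1) = 3·44/1 = 132/1 = 132.
Step 2: b = vr/k = 45·132/2 = 5940/2 = 2970.
Check integrality: r = 132 ∈ Z ✓, b = 2970 ∈ Z ✓.
(These identities are necessary conditions: they determine r and b for any design with these parameters, but do not by themselves prove that one exists.)

r = 132, b = 2970.


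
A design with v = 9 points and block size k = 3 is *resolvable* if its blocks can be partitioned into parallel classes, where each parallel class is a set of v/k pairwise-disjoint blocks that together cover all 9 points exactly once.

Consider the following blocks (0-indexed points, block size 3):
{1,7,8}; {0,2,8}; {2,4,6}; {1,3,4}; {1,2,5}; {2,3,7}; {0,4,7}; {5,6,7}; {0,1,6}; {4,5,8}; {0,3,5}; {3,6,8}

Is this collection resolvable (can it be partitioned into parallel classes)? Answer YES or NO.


v = 9, block size k = 3, number of blocks = 12.
For resolvability, blocks must partition into parallel classes of size v/k = 3.
Total blocks must therefore be a multiple of 3: 12 = 3·4 + 0 ⇒ divisible ✓.
Greedy packing gives 4 candidate class(es). Each should be a full parallel class (size 3, covers all 9 points).
  Class 1 (3 blocks): {1,7,8}; {2,4,6}; {0,3,5}. Points covered: [0, 1, 2, 3, 4, 5, 6, 7, 8].
  Class 2 (3 blocks): {0,2,8}; {1,3,4}; {5,6,7}. Points covered: [0, 1, 2, 3, 4, 5, 6, 7, 8].
  Class 3 (3 blocks): {1,2,5}; {0,4,7}; {3,6,8}. Points covered: [0, 1, 2, 3, 4, 5, 6, 7, 8].
  Class 4 (3 blocks): {2,3,7}; {0,1,6}; {4,5,8}. Points covered: [0, 1, 2, 3, 4, 5, 6, 7, 8].
All classes full (size 3)? YES. All classes cover every point? YES.
Resolvable? YES.

YES


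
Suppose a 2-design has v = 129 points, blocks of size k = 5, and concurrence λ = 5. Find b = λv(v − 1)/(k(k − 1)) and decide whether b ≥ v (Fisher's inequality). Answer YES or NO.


r = λ(v − 1)/(k − 1) = 5·128/4 = 160.
b = vr/k = 129·160/5 = 4128.
Fisher's inequality: b ≥ v ⇔ 4128 ≥ 129? YES.

YES


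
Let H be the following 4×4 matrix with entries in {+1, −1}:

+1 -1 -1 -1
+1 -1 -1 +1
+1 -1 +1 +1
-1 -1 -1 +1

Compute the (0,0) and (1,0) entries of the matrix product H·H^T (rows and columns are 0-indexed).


Row 0 of H: [1, -1, -1, -1].
Row 1 of H: [1, -1, -1, 1].
(H·H^T)[0][0] = Σ_j H[0][j]·H[0][j] = (1)² + (-1)² + (-1)² + (-1)² = 1 + 1 + 1 + 1 = 4.
(H·H^T)[1][0] = Σ_j H[1][j]·H[0][j] = (1)·(1) + (-1)·(-1) + (-1)·(-1) + (1)·(-1) = 1 + 1 + 1 + -1 = 2.
Rows 1 and 0 are not orthogonal (dot product = 2 ≠ 0), so H is not a Hadamard matrix.

(0,0) entry = 4; (1,0) entry = 2.


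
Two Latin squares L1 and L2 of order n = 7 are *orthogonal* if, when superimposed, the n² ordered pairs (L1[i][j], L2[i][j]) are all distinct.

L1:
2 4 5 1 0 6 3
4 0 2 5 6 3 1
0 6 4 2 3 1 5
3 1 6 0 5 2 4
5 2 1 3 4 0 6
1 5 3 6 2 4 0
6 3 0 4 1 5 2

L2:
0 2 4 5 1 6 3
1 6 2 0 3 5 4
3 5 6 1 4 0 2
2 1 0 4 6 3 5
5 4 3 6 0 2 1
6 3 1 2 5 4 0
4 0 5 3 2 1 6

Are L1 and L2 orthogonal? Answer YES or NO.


Form the n² = 49 superimposed pairs (L1[i][j], L2[i][j]), row by row (rows and columns indexed from 0):
row 0: (2,0) (4,2) (5,4) (1,5) (0,1) (6,6) (3,3)
row 1: (4,1) (0,6) (2,2) (5,0) (6,3) (3,5) (1,4)
row 2: (0,3) (6,5) (4,6) (2,1) (3,4) (1,0) (5,2)
row 3: (3,2) (1,1) (6,0) (0,4) (5,6) (2,3) (4,5)
row 4: (5,5) (2,4) (1,3) (3,6) (4,0) (0,2) (6,1)
row 5: (1,6) (5,3) (3,1) (6,2) (2,5) (4,4) (0,0)
row 6: (6,4) (3,0) (0,5) (4,3) (1,2) (5,1) (2,6)
Orthogonality requires all 49 pairs distinct.
Check by first coordinate: for each symbol s of L1, list the L2 entries in the n cells where L1 = s; they must all differ.
  L1 = 0: L2 entries (in reading order) 1, 6, 3, 4, 2, 0, 5 — all 7 distinct ✓
  L1 = 1: L2 entries (in reading order) 5, 4, 0, 1, 3, 6, 2 — all 7 distinct ✓
  L1 = 2: L2 entries (in reading order) 0, 2, 1, 3, 4, 5, 6 — all 7 distinct ✓
  L1 = 3: L2 entries (in reading order) 3, 5, 4, 2, 6, 1, 0 — all 7 distinct ✓
  L1 = 4: L2 entries (in reading order) 2, 1, 6, 5, 0, 4, 3 — all 7 distinct ✓
  L1 = 5: L2 entries (in reading order) 4, 0, 2, 6, 5, 3, 1 — all 7 distinct ✓
  L1 = 6: L2 entries (in reading order) 6, 3, 5, 0, 1, 2, 4 — all 7 distinct ✓
Every symbol of L1 meets every symbol of L2 exactly once, so all 49 pairs are distinct (49 of 49).
Conclusion: YES.

YES


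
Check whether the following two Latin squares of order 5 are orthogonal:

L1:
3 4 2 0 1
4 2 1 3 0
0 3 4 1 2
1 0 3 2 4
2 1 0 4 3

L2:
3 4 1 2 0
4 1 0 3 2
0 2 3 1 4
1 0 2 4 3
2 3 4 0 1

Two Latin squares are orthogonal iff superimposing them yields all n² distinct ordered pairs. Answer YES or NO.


Form the n² = 25 superimposed pairs (L1[i][j], L2[i][j]), row by row (rows and columns indexed from 0):
row 0: (3,3) (4,4) (2,1) (0,2) (1,0)
row 1: (4,4) (2,1) (1,0) (3,3) (0,2)
row 2: (0,0) (3,2) (4,3) (1,1) (2,4)
row 3: (1,1) (0,0) (3,2) (2,4) (4,3)
row 4: (2,2) (1,3) (0,4) (4,0) (3,1)
Orthogonality requires all 25 pairs distinct.
But the pair (4,4) repeats: cell (0,1) has L1 = 4, L2 = 4, and cell (1,0) has L1 = 4, L2 = 4.
A repeated pair means some other pair never occurs (only 15 distinct pairs out of 25), so the squares are not orthogonal.
Conclusion: NO.

NO


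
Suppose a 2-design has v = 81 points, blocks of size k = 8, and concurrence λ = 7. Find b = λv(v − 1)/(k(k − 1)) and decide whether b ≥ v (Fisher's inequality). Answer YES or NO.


b = λv(v − 1)/(k(k − 1)) = 7·81·80/(8·7) = 45360/56 = 810.
Compare with v = 81: b ≥ v, so Fisher's inequality holds.

YES


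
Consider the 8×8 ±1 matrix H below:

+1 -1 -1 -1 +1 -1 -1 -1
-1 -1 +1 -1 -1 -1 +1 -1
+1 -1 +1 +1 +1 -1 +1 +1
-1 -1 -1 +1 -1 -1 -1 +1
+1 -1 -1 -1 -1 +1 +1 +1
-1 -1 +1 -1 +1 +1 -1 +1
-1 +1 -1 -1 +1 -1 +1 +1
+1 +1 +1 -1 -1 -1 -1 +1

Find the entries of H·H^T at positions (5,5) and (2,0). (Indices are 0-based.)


Row 0 of H: [1, -1, -1, -1, 1, -1, -1, -1].
Row 2 of H: [1, -1, 1, 1, 1, -1, 1, 1].
Row 5 of H: [-1, -1, 1, -1, 1, 1, -1, 1].
(H·H^T)[5][5] = Σ_j H[5][j]·H[5][j] = (-1)² + (-1)² + (1)² + (-1)² + (1)² + (1)² + (-1)² + (1)² = 1 + 1 + 1 + 1 + 1 + 1 + 1 + 1 = 8.
(H·H^T)[2][0] = Σ_j H[2][j]·H[0][j] = (1)·(1) + (-1)·(-1) + (1)·(-1) + (1)·(-1) + (1)·(1) + (-1)·(-1) + (1)·(-1) + (1)·(-1) = 1 + 1 + -1 + -1 + 1 + 1 + -1 + -1 = 0.
So rows 2 and 0 are orthogonal; the diagonal entry equals n = 8.

(5,5) entry = 8; (2,0) entry = 0.


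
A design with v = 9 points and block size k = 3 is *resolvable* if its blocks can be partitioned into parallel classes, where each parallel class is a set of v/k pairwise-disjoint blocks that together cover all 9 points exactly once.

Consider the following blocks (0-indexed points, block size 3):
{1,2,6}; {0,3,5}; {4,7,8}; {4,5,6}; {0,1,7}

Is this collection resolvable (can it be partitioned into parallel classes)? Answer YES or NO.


v = 9, block size k = 3, number of blocks = 5.
For resolvability, blocks must partition into parallel classes of size v/k = 3.
Total blocks must therefore be a multiple of 3: 5 = 3·1 + 2 ⇒ not divisible ✗.
Resolvable? NO.

NO


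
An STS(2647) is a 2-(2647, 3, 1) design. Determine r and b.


An STS(v) is a 2-(v, 3, 1) BIBD: block size k = 3, λ = 1.
Replication: r(k − 1) = λ(v − 1) ⇒ r·2 = 2647 − 1 = 2646 ⇒ r = 1323.
Block count: b = v(v − 1)/6 = 2647·2646/6 = 7003962/6 = 1167327.
(Check via bk = vr: 1167327·3 = 3501981 = 2647·1323 = 3501981 ✓.)

r = 1323, b = 1167327.


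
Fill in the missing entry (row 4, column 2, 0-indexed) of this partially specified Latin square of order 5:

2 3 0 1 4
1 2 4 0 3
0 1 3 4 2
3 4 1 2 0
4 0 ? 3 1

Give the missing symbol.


Row 4 contains symbols [0, 1, 3, 4] — missing [2].
Column 2 contains symbols [0, 1, 3, 4] — missing [2].
The missing symbol must appear in both missing sets; intersection = [2].
Therefore the hidden value is 2.

Missing value = 2.


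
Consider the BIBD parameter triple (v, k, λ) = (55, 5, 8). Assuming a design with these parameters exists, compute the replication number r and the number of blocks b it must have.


Any 2-(v, k, λ) BIBD satisfies two necessary conditions:
  (i)  Each point sits in r blocks, and counting incidences through any fixed point gives r(k − 1) = λ(v − 1), so r = λ(v − 1)/(k − 1).
  (ii) Total incidences bk = vr, so b = vr/k.
Step 1: r = λ(v − 1)/(k − 1) = 8·(55 − 1)/(5 − 1) = 8·54/4 = 432/4 = 108.
Step 2: b = vr/k = 55·108/5 = 5940/5 = 1188.
Check integrality: r = 108 ∈ Z ✓, b = 1188 ∈ Z ✓.
(These identities are necessary conditions: they determine r and b for any design with these parameters, but do not by themselves prove that one exists.)

r = 108, b = 1188.


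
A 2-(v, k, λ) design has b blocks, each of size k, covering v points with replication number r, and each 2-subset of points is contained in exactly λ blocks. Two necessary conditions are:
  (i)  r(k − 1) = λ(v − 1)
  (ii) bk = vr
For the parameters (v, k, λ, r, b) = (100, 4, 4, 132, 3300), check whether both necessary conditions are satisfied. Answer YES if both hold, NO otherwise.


Condition (i): r(k − 1) = 132·3 = 396; λ(v − 1) = 4·99 = 396. Match? YES.
Condition (ii): bk = 3300·4 = 13200; vr = 100·132 = 13200. Match? YES.
Both conditions hold? YES.

YES


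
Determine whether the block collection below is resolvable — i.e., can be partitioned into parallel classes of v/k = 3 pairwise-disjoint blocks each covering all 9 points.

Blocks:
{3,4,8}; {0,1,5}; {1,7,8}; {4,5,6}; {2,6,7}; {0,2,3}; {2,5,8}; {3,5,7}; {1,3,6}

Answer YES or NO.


v = 9, block size k = 3, number of blocks = 9.
For resolvability, blocks must partition into parallel classes of size v/k = 3.
Total blocks must therefore be a multiple of 3: 9 = 3·3 + 0 ⇒ divisible ✓.
Consider block {2,5,8}. The only other block(s) in the collection disjoint from it are {1,3,6} — just 1 block(s). Any parallel class containing {2,5,8} would need 2 other blocks each disjoint from it, so no parallel class of size 3 can contain {2,5,8}.
Since every block must belong to some parallel class in a resolution, the collection cannot be partitioned into parallel classes.
Resolvable? NO.

NO


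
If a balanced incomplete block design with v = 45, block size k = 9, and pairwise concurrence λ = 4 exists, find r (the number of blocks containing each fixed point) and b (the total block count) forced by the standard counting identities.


Any 2-(v, k, λ) BIBD satisfies two necessary conditions:
  (i)  Each point sits in r blocks, and counting incidences through any fixed point gives r(k − 1) = λ(v − 1), so r = λ(v − 1)/(k − 1).
  (ii) Total incidences bk = vr, so b = vr/k.
Step 1: r = λ(v − 1)/(k − 1) = 4·(45 − 1)/(9 − 1) = 4·44/8 = 176/8 = 22.
Step 2: b = vr/k = 45·22/9 = 990/9 = 110.
Check integrality: r = 22 ∈ Z ✓, b = 110 ∈ Z ✓.
(These identities are necessary conditions: they determine r and b for any design with these parameters, but do not by themselves prove that one exists.)

r = 22, b = 110.


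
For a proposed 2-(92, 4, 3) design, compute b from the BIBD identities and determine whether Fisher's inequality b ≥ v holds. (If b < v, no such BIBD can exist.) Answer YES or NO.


b = λv(v − 1)/(k(k − 1)) = 3·92·91/(4·3) = 25116/12 = 2093.
Compare with v = 92: b ≥ v, so Fisher's inequality holds.

YES


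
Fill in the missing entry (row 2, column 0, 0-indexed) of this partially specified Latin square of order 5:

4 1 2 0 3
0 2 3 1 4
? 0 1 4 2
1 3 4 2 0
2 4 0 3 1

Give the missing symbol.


Row 2 contains symbols [0, 1, 2, 4] — missing [3].
Column 0 contains symbols [0, 1, 2, 4] — missing [3].
The missing symbol must appear in both missing sets; intersection = [3].
Therefore the hidden value is 3.

Missing value = 3.


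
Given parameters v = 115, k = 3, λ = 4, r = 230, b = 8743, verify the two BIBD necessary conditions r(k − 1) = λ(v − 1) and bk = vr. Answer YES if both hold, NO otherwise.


Condition (i): r(k − 1) = 230·2 = 460; λ(v − 1) = 4·114 = 456. Match? NO.
Condition (ii): bk = 8743·3 = 26229; vr = 115·230 = 26450. Match? NO.
Both conditions hold? NO.

NO


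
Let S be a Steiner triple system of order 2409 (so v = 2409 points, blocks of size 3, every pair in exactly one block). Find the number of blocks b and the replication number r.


An STS(v) is a 2-(v, 3, 1) BIBD: block size k = 3, λ = 1.
Replication: r(k − 1) = λ(v − 1) ⇒ r·2 = 2409 − 1 = 2408 ⇒ r = 1204.
Block count: b = v(v − 1)/6 = 2409·2408/6 = 5800872/6 = 966812.
(Check via bk = vr: 966812·3 = 2900436 = 2409·1204 = 2900436 ✓.)

r = 1204, b = 966812.


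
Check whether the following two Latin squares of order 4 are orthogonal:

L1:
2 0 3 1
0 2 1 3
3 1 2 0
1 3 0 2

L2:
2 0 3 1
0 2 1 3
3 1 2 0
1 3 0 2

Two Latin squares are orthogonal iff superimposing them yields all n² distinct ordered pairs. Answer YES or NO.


Form the n² = 16 superimposed pairs (L1[i][j], L2[i][j]), row by row (rows and columns indexed from 0):
row 0: (2,2) (0,0) (3,3) (1,1)
row 1: (0,0) (2,2) (1,1) (3,3)
row 2: (3,3) (1,1) (2,2) (0,0)
row 3: (1,1) (3,3) (0,0) (2,2)
Orthogonality requires all 16 pairs distinct.
But the pair (0,0) repeats: cell (0,1) has L1 = 0, L2 = 0, and cell (1,0) has L1 = 0, L2 = 0.
A repeated pair means some other pair never occurs (only 4 distinct pairs out of 16), so the squares are not orthogonal.
Conclusion: NO.

NO


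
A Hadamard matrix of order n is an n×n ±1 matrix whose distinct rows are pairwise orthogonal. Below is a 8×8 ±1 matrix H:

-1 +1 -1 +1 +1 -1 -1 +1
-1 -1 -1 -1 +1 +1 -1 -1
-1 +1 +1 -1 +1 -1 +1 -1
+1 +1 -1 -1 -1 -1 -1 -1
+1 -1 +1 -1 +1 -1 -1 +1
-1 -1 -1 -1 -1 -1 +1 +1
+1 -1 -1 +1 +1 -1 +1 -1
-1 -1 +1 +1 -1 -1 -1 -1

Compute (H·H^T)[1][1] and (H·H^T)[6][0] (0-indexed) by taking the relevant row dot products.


Row 0 of H: [-1, 1, -1, 1, 1, -1, -1, 1].
Row 1 of H: [-1, -1, -1, -1, 1, 1, -1, -1].
Row 6 of H: [1, -1, -1, 1, 1, -1, 1, -1].
(H·H^T)[1][1] = Σ_j H[1][j]·H[1][j] = (-1)² + (-1)² + (-1)² + (-1)² + (1)² + (1)² + (-1)² + (-1)² = 1 + 1 + 1 + 1 + 1 + 1 + 1 + 1 = 8.
(H·H^T)[6][0] = Σ_j H[6][j]·H[0][j] = (1)·(-1) + (-1)·(1) + (-1)·(-1) + (1)·(1) + (1)·(1) + (-1)·(-1) + (1)·(-1) + (-1)·(1) = -1 + -1 + 1 + 1 + 1 + 1 + -1 + -1 = 0.
So rows 6 and 0 are orthogonal; the diagonal entry equals n = 8.

(1,1) entry = 8; (6,0) entry = 0.


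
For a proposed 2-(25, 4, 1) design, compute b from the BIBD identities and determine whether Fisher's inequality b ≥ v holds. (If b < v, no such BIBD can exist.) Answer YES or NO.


b = λv(v − 1)/(k(k − 1)) = 1·25·24/(4·3) = 600/12 = 50.
Compare with v = 25: b ≥ v, so Fisher's inequality holds.

YES


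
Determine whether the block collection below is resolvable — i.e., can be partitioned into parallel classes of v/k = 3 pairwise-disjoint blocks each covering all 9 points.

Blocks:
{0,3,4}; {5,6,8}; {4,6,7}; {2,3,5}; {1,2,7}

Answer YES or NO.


v = 9, block size k = 3, number of blocks = 5.
For resolvability, blocks must partition into parallel classes of size v/k = 3.
Total blocks must therefore be a multiple of 3: 5 = 3·1 + 2 ⇒ not divisible ✗.
Resolvable? NO.

NO


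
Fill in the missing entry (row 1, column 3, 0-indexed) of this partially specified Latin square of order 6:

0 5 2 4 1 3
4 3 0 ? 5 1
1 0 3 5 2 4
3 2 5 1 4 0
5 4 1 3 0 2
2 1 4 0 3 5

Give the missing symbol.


Row 1 contains symbols [0, 1, 3, 4, 5] — missing [2].
Column 3 contains symbols [0, 1, 3, 4, 5] — missing [2].
The missing symbol must appear in both missing sets; intersection = [2].
Therefore the hidden value is 2.

Missing value = 2.


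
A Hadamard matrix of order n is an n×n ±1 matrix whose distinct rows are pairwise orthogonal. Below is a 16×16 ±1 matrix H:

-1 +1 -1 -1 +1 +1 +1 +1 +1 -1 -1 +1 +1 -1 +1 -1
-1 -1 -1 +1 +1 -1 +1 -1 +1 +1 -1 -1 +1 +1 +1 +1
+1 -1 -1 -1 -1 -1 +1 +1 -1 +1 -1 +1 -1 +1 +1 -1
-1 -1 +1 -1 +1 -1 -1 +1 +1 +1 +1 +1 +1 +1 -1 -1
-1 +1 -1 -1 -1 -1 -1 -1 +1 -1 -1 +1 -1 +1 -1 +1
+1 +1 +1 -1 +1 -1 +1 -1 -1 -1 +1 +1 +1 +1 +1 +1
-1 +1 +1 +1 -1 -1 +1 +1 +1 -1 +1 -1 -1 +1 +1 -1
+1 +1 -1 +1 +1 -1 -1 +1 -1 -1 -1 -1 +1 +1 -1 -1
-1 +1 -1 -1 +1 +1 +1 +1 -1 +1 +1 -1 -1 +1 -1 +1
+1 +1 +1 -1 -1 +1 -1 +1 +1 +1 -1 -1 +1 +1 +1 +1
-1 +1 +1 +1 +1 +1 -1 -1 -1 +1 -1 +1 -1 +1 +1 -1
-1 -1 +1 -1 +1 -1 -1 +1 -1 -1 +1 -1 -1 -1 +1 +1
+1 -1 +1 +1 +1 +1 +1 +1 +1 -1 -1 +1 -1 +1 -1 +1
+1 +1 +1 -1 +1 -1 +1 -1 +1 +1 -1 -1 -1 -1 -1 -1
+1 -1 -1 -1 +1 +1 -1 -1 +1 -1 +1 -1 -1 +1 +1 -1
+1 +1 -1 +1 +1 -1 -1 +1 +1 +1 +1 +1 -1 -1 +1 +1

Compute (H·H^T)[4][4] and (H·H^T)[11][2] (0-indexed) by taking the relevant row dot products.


Row 2 of H: [1, -1, -1, -1, -1, -1, 1, 1, -1, 1, -1, 1, -1, 1, 1, -1].
Row 4 of H: [-1, 1, -1, -1, -1, -1, -1, -1, 1, -1, -1, 1, -1, 1, -1, 1].
Row 11 of H: [-1, -1, 1, -1, 1, -1, -1, 1, -1, -1, 1, -1, -1, -1, 1, 1].
(H·H^T)[4][4] = Σ_j H[4][j]·H[4][j] = (-1)² + (1)² + (-1)² + (-1)² + (-1)² + (-1)² + (-1)² + (-1)² + (1)² + (-1)² + (-1)² + (1)² + (-1)² + (1)² + (-1)² + (1)² = 1 + 1 + 1 + 1 + 1 + 1 + 1 + 1 + 1 + 1 + 1 + 1 + 1 + 1 + 1 + 1 = 16.
(H·H^T)[11][2] = Σ_j H[11][j]·H[2][j] = (-1)·(1) + (-1)·(-1) + (1)·(-1) + (-1)·(-1) + (1)·(-1) + (-1)·(-1) + (-1)·(1) + (1)·(1) + (-1)·(-1) + (-1)·(1) + (1)·(-1) + (-1)·(1) + (-1)·(-1) + (-1)·(1) + (1)·(1) + (1)·(-1) = -1 + 1 + -1 + 1 + -1 + 1 + -1 + 1 + 1 + -1 + -1 + -1 + 1 + -1 + 1 + -1 = -2.
Rows 11 and 2 are not orthogonal (dot product = -2 ≠ 0), so H is not a Hadamard matrix.

(4,4) entry = 16; (11,2) entry = -2.


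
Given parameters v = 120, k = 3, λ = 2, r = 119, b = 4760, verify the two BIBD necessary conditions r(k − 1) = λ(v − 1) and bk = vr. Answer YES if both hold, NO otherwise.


Condition (i): r(k − 1) = 119·2 = 238; λ(v − 1) = 2·119 = 238. Match? YES.
Condition (ii): bk = 4760·3 = 14280; vr = 120·119 = 14280. Match? YES.
Both conditions hold? YES.

YES


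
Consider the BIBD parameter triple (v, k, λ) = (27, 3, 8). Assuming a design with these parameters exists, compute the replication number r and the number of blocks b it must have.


Any 2-(v, k, λ) BIBD satisfies two necessary conditions:
  (i)  Each point sits in r blocks, and counting incidences through any fixed point gives r(k − 1) = λ(v − 1), so r = λ(v − 1)/(k − 1).
  (ii) Total incidences bk = vr, so b = vr/k.
Step 1: r = λ(v − 1)/(k − 1) = 8·(27 − 1)/(3 − 1) = 8·26/2 = 208/2 = 104.
Step 2: b = vr/k = 27·104/3 = 2808/3 = 936.
Check integrality: r = 104 ∈ Z ✓, b = 936 ∈ Z ✓.
(These identities are necessary conditions: they determine r and b for any design with these parameters, but do not by themselves prove that one exists.)

r = 104, b = 936.


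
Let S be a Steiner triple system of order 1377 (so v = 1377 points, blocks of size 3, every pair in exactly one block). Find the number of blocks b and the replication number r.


An STS(v) is a 2-(v, 3, 1) BIBD: block size k = 3, λ = 1.
Replication: r(k − 1) = λ(v − 1) ⇒ r·2 = 1377 − 1 = 1376 ⇒ r = 688.
Block count: b = v(v − 1)/6 = 1377·1376/6 = 1894752/6 = 315792.

r = 688, b = 315792.


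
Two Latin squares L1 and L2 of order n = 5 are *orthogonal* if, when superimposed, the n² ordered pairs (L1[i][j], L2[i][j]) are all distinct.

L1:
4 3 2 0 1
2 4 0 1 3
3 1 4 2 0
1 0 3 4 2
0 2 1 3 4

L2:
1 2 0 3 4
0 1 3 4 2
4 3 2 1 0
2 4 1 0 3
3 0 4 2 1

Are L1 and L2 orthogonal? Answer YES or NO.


Form the n² = 25 superimposed pairs (L1[i][j], L2[i][j]), row by row (rows and columns indexed from 0):
row 0: (4,1) (3,2) (2,0) (0,3) (1,4)
row 1: (2,0) (4,1) (0,3) (1,4) (3,2)
row 2: (3,4) (1,3) (4,2) (2,1) (0,0)
row 3: (1,2) (0,4) (3,1) (4,0) (2,3)
row 4: (0,3) (2,0) (1,4) (3,2) (4,1)
Orthogonality requires all 25 pairs distinct.
But the pair (2,0) repeats: cell (0,2) has L1 = 2, L2 = 0, and cell (1,0) has L1 = 2, L2 = 0.
A repeated pair means some other pair never occurs (only 15 distinct pairs out of 25), so the squares are not orthogonal.
Conclusion: NO.

NO


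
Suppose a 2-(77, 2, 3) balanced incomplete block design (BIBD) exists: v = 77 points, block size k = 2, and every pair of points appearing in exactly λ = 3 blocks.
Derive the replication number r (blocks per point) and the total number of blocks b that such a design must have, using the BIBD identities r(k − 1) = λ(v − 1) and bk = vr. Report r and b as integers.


Any 2-(v, k, λ) BIBD satisfies two necessary conditions:
  (i)  Each point sits in r blocks, and counting incidences through any fixed point gives r(k − 1) = λ(v − 1), so r = λ(v − 1)/(k − 1).
  (ii) Total incidences bk = vr, so b = vr/k.
Step 1: r = λ(v − 1)/(k − 1) = 3·(77 − 1)/(2 − 1) = 3·76/1 = 228/1 = 228.
Step 2: b = vr/k = 77·228/2 = 17556/2 = 8778.
Check integrality: r = 228 ∈ Z ✓, b = 8778 ∈ Z ✓.
(These identities are necessary conditions: they determine r and b for any design with these parameters, but do not by themselves prove that one exists.)

r = 228, b = 8778.


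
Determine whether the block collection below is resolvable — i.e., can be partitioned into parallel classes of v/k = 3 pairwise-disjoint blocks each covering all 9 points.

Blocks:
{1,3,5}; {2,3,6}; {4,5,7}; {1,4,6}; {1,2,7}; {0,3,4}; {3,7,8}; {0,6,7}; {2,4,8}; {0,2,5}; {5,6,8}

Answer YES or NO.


v = 9, block size k = 3, number of blocks = 11.
For resolvability, blocks must partition into parallel classes of size v/k = 3.
Total blocks must therefore be a multiple of 3: 11 = 3·3 + 2 ⇒ not divisible ✗.
Resolvable? NO.

NO


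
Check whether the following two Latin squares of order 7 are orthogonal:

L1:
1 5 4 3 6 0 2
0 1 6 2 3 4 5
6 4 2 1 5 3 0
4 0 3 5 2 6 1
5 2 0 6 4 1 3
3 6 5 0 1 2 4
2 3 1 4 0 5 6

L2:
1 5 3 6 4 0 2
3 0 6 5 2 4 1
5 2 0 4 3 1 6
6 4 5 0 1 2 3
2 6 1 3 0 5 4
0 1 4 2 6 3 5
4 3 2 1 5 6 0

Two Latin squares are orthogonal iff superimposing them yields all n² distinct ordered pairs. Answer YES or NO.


Form the n² = 49 superimposed pairs (L1[i][j], L2[i][j]), row by row (rows and columns indexed from 0):
row 0: (1,1) (5,5) (4,3) (3,6) (6,4) (0,0) (2,2)
row 1: (0,3) (1,0) (6,6) (2,5) (3,2) (4,4) (5,1)
row 2: (6,5) (4,2) (2,0) (1,4) (5,3) (3,1) (0,6)
row 3: (4,6) (0,4) (3,5) (5,0) (2,1) (6,2) (1,3)
row 4: (5,2) (2,6) (0,1) (6,3) (4,0) (1,5) (3,4)
row 5: (3,0) (6,1) (5,4) (0,2) (1,6) (2,3) (4,5)
row 6: (2,4) (3,3) (1,2) (4,1) (0,5) (5,6) (6,0)
Orthogonality requires all 49 pairs distinct.
Check by first coordinate: for each symbol s of L1, list the L2 entries in the n cells where L1 = s; they must all differ.
  L1 = 0: L2 entries (in reading order) 0, 3, 6, 4, 1, 2, 5 — all 7 distinct ✓
  L1 = 1: L2 entries (in reading order) 1, 0, 4, 3, 5, 6, 2 — all 7 distinct ✓
  L1 = 2: L2 entries (in reading order) 2, 5, 0, 1, 6, 3, 4 — all 7 distinct ✓
  L1 = 3: L2 entries (in reading order) 6, 2, 1, 5, 4, 0, 3 — all 7 distinct ✓
  L1 = 4: L2 entries (in reading order) 3, 4, 2, 6, 0, 5, 1 — all 7 distinct ✓
  L1 = 5: L2 entries (in reading order) 5, 1, 3, 0, 2, 4, 6 — all 7 distinct ✓
  L1 = 6: L2 entries (in reading order) 4, 6, 5, 2, 3, 1, 0 — all 7 distinct ✓
Every symbol of L1 meets every symbol of L2 exactly once, so all 49 pairs are distinct (49 of 49).
Conclusion: YES.

YES


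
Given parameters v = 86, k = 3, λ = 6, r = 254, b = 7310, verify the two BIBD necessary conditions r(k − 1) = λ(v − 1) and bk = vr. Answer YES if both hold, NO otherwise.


Condition (i): r(k − 1) = 254·2 = 508; λ(v − 1) = 6·85 = 510. Match? NO.
Condition (ii): bk = 7310·3 = 21930; vr = 86·254 = 21844. Match? NO.
Both conditions hold? NO.

NO


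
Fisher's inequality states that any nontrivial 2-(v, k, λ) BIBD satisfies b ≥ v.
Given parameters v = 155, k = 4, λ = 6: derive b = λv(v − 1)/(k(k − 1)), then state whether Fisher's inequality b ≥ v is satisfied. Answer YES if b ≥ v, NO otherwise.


b = λv(v − 1)/(k(k − 1)) = 6·155·154/(4·3) = 143220/12 = 11935.
Compare with v = 155: b ≥ v, so Fisher's inequality holds.

YES


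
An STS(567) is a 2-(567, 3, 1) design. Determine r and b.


An STS(v) is a 2-(v, 3, 1) BIBD: block size k = 3, λ = 1.
Replication: r(k − 1) = λ(v − 1) ⇒ r·2 = 567 − 1 = 566 ⇒ r = 283.
Block count: bk = vr ⇒ b·3 = 567·283 = 160461 ⇒ b = 53487.

r = 283, b = 53487.


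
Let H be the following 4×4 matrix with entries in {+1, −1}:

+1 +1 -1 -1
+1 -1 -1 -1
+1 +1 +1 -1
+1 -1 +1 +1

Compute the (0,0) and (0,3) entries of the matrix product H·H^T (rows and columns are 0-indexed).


Row 0 of H: [1, 1, -1, -1].
Row 3 of H: [1, -1, 1, 1].
(H·H^T)[0][0] = Σ_j H[0][j]·H[0][j] = (1)² + (1)² + (-1)² + (-1)² = 1 + 1 + 1 + 1 = 4.
(H·H^T)[0][3] = Σ_j H[0][j]·H[3][j] = (1)·(1) + (1)·(-1) + (-1)·(1) + (-1)·(1) = 1 + -1 + -1 + -1 = -2.
Rows 0 and 3 are not orthogonal (dot product = -2 ≠ 0), so H is not a Hadamard matrix.

(0,0) entry = 4; (0,3) entry = -2.


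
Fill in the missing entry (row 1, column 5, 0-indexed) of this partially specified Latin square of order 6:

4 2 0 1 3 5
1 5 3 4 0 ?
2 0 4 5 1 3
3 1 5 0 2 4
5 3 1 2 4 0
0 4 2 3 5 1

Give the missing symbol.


Row 1 contains symbols [0, 1, 3, 4, 5] — missing [2].
Column 5 contains symbols [0, 1, 3, 4, 5] — missing [2].
The missing symbol must appear in both missing sets; intersection = [2].
Therefore the hidden value is 2.

Missing value = 2.


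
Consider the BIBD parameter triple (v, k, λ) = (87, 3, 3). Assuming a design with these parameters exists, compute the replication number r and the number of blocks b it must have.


Any 2-(v, k, λ) BIBD satisfies two necessary conditions:
  (i)  Each point sits in r blocks, and counting incidences through any fixed point gives r(k − 1) = λ(v − 1), so r = λ(v − 1)/(k − 1).
  (ii) Total incidences bk = vr, so b = vr/k.
Step 1: r = λ(v − 1)/(k − 1) = 3·(87 − 1)/(3 − 1) = 3·86/2 = 258/2 = 129.
Step 2: b = vr/k = 87·129/3 = 11223/3 = 3741.
Check integrality: r = 129 ∈ Z ✓, b = 3741 ∈ Z ✓.
(These identities are necessary conditions: they determine r and b for any design with these parameters, but do not by themselves prove that one exists.)

r = 129, b = 3741.


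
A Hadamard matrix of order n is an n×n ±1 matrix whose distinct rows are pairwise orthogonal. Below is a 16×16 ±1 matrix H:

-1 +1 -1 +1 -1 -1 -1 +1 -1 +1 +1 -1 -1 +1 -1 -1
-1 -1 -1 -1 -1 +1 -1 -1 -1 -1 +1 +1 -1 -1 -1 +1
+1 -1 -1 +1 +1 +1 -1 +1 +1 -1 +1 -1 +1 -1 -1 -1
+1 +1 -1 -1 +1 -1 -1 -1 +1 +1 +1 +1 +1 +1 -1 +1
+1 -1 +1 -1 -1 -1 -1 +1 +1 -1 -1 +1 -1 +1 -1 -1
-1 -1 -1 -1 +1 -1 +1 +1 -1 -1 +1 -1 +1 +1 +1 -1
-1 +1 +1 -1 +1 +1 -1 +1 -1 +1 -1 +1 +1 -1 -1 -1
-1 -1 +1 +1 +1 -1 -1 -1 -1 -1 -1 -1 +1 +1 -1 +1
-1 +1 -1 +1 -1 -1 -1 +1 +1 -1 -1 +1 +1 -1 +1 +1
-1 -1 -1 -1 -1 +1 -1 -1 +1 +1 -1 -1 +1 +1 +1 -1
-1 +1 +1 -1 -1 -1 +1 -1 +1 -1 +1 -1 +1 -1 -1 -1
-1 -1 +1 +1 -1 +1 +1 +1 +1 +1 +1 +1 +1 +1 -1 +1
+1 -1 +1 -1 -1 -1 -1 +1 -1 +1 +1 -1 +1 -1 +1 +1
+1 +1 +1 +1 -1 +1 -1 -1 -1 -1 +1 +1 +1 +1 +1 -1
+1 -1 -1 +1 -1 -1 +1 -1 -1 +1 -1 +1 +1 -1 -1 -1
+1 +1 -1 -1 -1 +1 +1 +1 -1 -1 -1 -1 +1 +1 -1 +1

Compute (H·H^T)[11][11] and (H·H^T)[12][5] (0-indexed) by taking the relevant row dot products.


Row 5 of H: [-1, -1, -1, -1, 1, -1, 1, 1, -1, -1, 1, -1, 1, 1, 1, -1].
Row 11 of H: [-1, -1, 1, 1, -1, 1, 1, 1, 1, 1, 1, 1, 1, 1, -1, 1].
Row 12 of H: [1, -1, 1, -1, -1, -1, -1, 1, -1, 1, 1, -1, 1, -1, 1, 1].
(H·H^T)[11][11] = Σ_j H[11][j]·H[11][j] = (-1)² + (-1)² + (1)² + (1)² + (-1)² + (1)² + (1)² + (1)² + (1)² + (1)² + (1)² + (1)² + (1)² + (1)² + (-1)² + (1)² = 1 + 1 + 1 + 1 + 1 + 1 + 1 + 1 + 1 + 1 + 1 + 1 + 1 + 1 + 1 + 1 = 16.
(H·H^T)[12][5] = Σ_j H[12][j]·H[5][j] = (1)·(-1) + (-1)·(-1) + (1)·(-1) + (-1)·(-1) + (-1)·(1) + (-1)·(-1) + (-1)·(1) + (1)·(1) + (-1)·(-1) + (1)·(-1) + (1)·(1) + (-1)·(-1) + (1)·(1) + (-1)·(1) + (1)·(1) + (1)·(-1) = -1 + 1 + -1 + 1 + -1 + 1 + -1 + 1 + 1 + -1 + 1 + 1 + 1 + -1 + 1 + -1 = 2.
Rows 12 and 5 are not orthogonal (dot product = 2 ≠ 0), so H is not a Hadamard matrix.

(11,11) entry = 16; (12,5) entry = 2.


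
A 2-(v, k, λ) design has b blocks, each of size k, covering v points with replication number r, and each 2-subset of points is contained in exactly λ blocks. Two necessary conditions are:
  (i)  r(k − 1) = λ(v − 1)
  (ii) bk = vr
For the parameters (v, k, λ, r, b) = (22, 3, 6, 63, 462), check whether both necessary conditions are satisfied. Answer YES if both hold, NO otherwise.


Condition (i): r(k − 1) = 63·2 = 126; λ(v − 1) = 6·21 = 126. Match? YES.
Condition (ii): bk = 462·3 = 1386; vr = 22·63 = 1386. Match? YES.
Both conditions hold? YES.

YES


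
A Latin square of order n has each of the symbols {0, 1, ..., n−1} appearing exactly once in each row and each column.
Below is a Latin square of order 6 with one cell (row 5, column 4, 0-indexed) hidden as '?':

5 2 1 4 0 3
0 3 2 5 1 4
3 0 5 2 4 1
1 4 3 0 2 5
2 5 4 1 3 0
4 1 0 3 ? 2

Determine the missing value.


Row 5 contains symbols [0, 1, 2, 3, 4] — missing [5].
Column 4 contains symbols [0, 1, 2, 3, 4] — missing [5].
The missing symbol must appear in both missing sets; intersection = [5].
Therefore the hidden value is 5.

Missing value = 5.


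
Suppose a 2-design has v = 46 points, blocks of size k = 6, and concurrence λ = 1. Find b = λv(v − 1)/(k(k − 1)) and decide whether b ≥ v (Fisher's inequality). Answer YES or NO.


r = λ(v − 1)/(k − 1) = 1·45/5 = 9.
b = vr/k = 46·9/6 = 69.
Fisher's inequality: b ≥ v ⇔ 69 ≥ 46? YES.

YES


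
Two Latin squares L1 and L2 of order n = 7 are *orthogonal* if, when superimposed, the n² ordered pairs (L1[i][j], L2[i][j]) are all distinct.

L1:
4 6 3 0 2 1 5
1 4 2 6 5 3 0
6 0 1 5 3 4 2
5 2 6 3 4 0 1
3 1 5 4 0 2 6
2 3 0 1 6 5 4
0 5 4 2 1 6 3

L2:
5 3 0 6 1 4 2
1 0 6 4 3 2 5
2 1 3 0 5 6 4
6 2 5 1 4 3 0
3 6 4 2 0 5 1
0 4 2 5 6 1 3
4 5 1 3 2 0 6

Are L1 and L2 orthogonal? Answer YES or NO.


Form the n² = 49 superimposed pairs (L1[i][j], L2[i][j]), row by row (rows and columns indexed from 0):
row 0: (4,5) (6,3) (3,0) (0,6) (2,1) (1,4) (5,2)
row 1: (1,1) (4,0) (2,6) (6,4) (5,3) (3,2) (0,5)
row 2: (6,2) (0,1) (1,3) (5,0) (3,5) (4,6) (2,4)
row 3: (5,6) (2,2) (6,5) (3,1) (4,4) (0,3) (1,0)
row 4: (3,3) (1,6) (5,4) (4,2) (0,0) (2,5) (6,1)
row 5: (2,0) (3,4) (0,2) (1,5) (6,6) (5,1) (4,3)
row 6: (0,4) (5,5) (4,1) (2,3) (1,2) (6,0) (3,6)
Orthogonality requires all 49 pairs distinct.
Check by first coordinate: for each symbol s of L1, list the L2 entries in the n cells where L1 = s; they must all differ.
  L1 = 0: L2 entries (in reading order) 6, 5, 1, 3, 0, 2, 4 — all 7 distinct ✓
  L1 = 1: L2 entries (in reading order) 4, 1, 3, 0, 6, 5, 2 — all 7 distinct ✓
  L1 = 2: L2 entries (in reading order) 1, 6, 4, 2, 5, 0, 3 — all 7 distinct ✓
  L1 = 3: L2 entries (in reading order) 0, 2, 5, 1, 3, 4, 6 — all 7 distinct ✓
  L1 = 4: L2 entries (in reading order) 5, 0, 6, 4, 2, 3, 1 — all 7 distinct ✓
  L1 = 5: L2 entries (in reading order) 2, 3, 0, 6, 4, 1, 5 — all 7 distinct ✓
  L1 = 6: L2 entries (in reading order) 3, 4, 2, 5, 1, 6, 0 — all 7 distinct ✓
Every symbol of L1 meets every symbol of L2 exactly once, so all 49 pairs are distinct (49 of 49).
Conclusion: YES.

YES


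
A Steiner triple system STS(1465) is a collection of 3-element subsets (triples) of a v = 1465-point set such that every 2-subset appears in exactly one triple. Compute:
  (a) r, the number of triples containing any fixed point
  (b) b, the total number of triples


An STS(v) is a 2-(v, 3, 1) BIBD: block size k = 3, λ = 1.
Replication: r(k − 1) = λ(v − 1) ⇒ r·2 = 1465 − 1 = 1464 ⇒ r = 732.
Block count: bk = vr ⇒ b·3 = 1465·732 = 1072380 ⇒ b = 357460.
(Check via b = v(v − 1)/6 = 1465·1464/6 = 2144760/6 = 357460.)

r = 732, b = 357460.


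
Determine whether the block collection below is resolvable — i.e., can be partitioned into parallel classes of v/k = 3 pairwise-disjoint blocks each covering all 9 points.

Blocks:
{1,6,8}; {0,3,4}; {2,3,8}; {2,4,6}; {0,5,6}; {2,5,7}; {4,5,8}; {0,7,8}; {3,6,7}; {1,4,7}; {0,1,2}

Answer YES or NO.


v = 9, block size k = 3, number of blocks = 11.
For resolvability, blocks must partition into parallel classes of size v/k = 3.
Total blocks must therefore be a multiple of 3: 11 = 3·3 + 2 ⇒ not divisible ✗.
Resolvable? NO.

NO


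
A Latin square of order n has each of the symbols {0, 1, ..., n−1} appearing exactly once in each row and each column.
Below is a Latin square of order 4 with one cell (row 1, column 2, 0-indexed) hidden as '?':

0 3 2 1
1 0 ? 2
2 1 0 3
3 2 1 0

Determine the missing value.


Row 1 contains symbols [0, 1, 2] — missing [3].
Column 2 contains symbols [0, 1, 2] — missing [3].
The missing symbol must appear in both missing sets; intersection = [3].
Therefore the hidden value is 3.

Missing value = 3.


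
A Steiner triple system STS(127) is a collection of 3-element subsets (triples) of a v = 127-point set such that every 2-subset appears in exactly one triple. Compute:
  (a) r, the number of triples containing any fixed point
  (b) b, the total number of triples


An STS(v) is a 2-(v, 3, 1) BIBD: block size k = 3, λ = 1.
Replication: r(k − 1) = λ(v − 1) ⇒ r·2 = 127 − 1 = 126 ⇒ r = 63.
Block count: b = v(v − 1)/6 = 127·126/6 = 16002/6 = 2667.

r = 63, b = 2667.


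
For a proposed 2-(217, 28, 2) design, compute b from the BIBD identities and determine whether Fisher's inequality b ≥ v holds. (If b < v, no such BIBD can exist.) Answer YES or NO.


r = λ(v − 1)/(k − 1) = 2·216/27 = 16.
b = vr/k = 217·16/28 = 124.
Fisher's inequality: b ≥ v ⇔ 124 ≥ 217? NO.

NO


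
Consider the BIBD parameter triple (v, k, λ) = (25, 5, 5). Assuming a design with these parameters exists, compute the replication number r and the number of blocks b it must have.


Any 2-(v, k, λ) BIBD satisfies two necessary conditions:
  (i)  Each point sits in r blocks, and counting incidences through any fixed point gives r(k − 1) = λ(v − 1), so r = λ(v − 1)/(k − 1).
  (ii) Total incidences bk = vr, so b = vr/k.
Step 1: r = λ(v − 1)/(k − 1) = 5·(25 − 1)/(5 − 1) = 5·24/4 = 120/4 = 30.
Step 2: b = vr/k = 25·30/5 = 750/5 = 150.
Check integrality: r = 30 ∈ Z ✓, b = 150 ∈ Z ✓.
(These identities are necessary conditions: they determine r and b for any design with these parameters, but do not by themselves prove that one exists.)

r = 30, b = 150.


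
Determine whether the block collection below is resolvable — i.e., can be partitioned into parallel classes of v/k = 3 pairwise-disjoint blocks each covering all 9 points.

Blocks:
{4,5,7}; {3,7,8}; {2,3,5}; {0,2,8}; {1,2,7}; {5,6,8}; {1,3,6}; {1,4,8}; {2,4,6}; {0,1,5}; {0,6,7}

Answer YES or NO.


v = 9, block size k = 3, number of blocks = 11.
For resolvability, blocks must partition into parallel classes of size v/k = 3.
Total blocks must therefore be a multiple of 3: 11 = 3·3 + 2 ⇒ not divisible ✗.
Resolvable? NO.

NO


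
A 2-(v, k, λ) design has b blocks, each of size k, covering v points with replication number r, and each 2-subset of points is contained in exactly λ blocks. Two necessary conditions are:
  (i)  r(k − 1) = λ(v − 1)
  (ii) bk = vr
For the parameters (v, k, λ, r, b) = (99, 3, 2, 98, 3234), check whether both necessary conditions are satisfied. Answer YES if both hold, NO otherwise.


Condition (i): r(k − 1) = 98·2 = 196; λ(v − 1) = 2·98 = 196. Match? YES.
Condition (ii): bk = 3234·3 = 9702; vr = 99·98 = 9702. Match? YES.
Both conditions hold? YES.

YES


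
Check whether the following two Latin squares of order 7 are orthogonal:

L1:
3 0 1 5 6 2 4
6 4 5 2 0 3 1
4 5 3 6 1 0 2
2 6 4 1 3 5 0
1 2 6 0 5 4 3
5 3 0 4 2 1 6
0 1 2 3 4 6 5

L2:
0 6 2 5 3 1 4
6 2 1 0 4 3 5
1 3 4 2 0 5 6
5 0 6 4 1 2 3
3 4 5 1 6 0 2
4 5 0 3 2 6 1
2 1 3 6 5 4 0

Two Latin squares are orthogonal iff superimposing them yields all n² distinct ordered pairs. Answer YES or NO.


Form the n² = 49 superimposed pairs (L1[i][j], L2[i][j]), row by row (rows and columns indexed from 0):
row 0: (3,0) (0,6) (1,2) (5,5) (6,3) (2,1) (4,4)
row 1: (6,6) (4,2) (5,1) (2,0) (0,4) (3,3) (1,5)
row 2: (4,1) (5,3) (3,4) (6,2) (1,0) (0,5) (2,6)
row 3: (2,5) (6,0) (4,6) (1,4) (3,1) (5,2) (0,3)
row 4: (1,3) (2,4) (6,5) (0,1) (5,6) (4,0) (3,2)
row 5: (5,4) (3,5) (0,0) (4,3) (2,2) (1,6) (6,1)
row 6: (0,2) (1,1) (2,3) (3,6) (4,5) (6,4) (5,0)
Orthogonality requires all 49 pairs distinct.
Check by first coordinate: for each symbol s of L1, list the L2 entries in the n cells where L1 = s; they must all differ.
  L1 = 0: L2 entries (in reading order) 6, 4, 5, 3, 1, 0, 2 — all 7 distinct ✓
  L1 = 1: L2 entries (in reading order) 2, 5, 0, 4, 3, 6, 1 — all 7 distinct ✓
  L1 = 2: L2 entries (in reading order) 1, 0, 6, 5, 4, 2, 3 — all 7 distinct ✓
  L1 = 3: L2 entries (in reading order) 0, 3, 4, 1, 2, 5, 6 — all 7 distinct ✓
  L1 = 4: L2 entries (in reading order) 4, 2, 1, 6, 0, 3, 5 — all 7 distinct ✓
  L1 = 5: L2 entries (in reading order) 5, 1, 3, 2, 6, 4, 0 — all 7 distinct ✓
  L1 = 6: L2 entries (in reading order) 3, 6, 2, 0, 5, 1, 4 — all 7 distinct ✓
Every symbol of L1 meets every symbol of L2 exactly once, so all 49 pairs are distinct (49 of 49).
Conclusion: YES.

YES


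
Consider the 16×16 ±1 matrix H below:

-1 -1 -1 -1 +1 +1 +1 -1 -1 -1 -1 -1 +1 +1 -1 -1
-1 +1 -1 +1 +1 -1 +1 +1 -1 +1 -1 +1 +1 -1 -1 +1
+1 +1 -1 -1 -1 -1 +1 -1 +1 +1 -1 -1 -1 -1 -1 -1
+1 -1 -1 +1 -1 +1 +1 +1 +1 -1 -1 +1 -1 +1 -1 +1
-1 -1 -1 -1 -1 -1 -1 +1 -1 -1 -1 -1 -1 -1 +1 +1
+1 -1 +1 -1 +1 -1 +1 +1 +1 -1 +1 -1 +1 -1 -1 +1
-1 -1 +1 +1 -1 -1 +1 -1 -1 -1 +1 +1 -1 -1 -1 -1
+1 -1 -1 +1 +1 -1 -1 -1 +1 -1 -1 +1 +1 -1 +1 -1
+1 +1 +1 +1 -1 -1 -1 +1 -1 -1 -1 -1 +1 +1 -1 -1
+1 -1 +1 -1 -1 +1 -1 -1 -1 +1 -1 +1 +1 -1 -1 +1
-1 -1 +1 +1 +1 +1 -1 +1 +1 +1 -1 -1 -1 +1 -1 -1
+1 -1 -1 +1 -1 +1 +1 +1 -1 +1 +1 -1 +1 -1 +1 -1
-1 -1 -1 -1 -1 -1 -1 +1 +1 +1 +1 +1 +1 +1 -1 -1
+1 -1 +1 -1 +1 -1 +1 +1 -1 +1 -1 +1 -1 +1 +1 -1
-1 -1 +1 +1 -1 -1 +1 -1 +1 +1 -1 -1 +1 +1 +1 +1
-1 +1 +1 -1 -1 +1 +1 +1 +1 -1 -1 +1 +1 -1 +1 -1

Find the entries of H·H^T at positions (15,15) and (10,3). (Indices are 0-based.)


Row 3 of H: [1, -1, -1, 1, -1, 1, 1, 1, 1, -1, -1, 1, -1, 1, -1, 1].
Row 10 of H: [-1, -1, 1, 1, 1, 1, -1, 1, 1, 1, -1, -1, -1, 1, -1, -1].
Row 15 of H: [-1, 1, 1, -1, -1, 1, 1, 1, 1, -1, -1, 1, 1, -1, 1, -1].
(H·H^T)[15][15] = Σ_j H[15][j]·H[15][j] = (-1)² + (1)² + (1)² + (-1)² + (-1)² + (1)² + (1)² + (1)² + (1)² + (-1)² + (-1)² + (1)² + (1)² + (-1)² + (1)² + (-1)² = 1 + 1 + 1 + 1 + 1 + 1 + 1 + 1 + 1 + 1 + 1 + 1 + 1 + 1 + 1 + 1 = 16.
(H·H^T)[10][3] = Σ_j H[10][j]·H[3][j] = (-1)·(1) + (-1)·(-1) + (1)·(-1) + (1)·(1) + (1)·(-1) + (1)·(1) + (-1)·(1) + (1)·(1) + (1)·(1) + (1)·(-1) + (-1)·(-1) + (-1)·(1) + (-1)·(-1) + (1)·(1) + (-1)·(-1) + (-1)·(1) = -1 + 1 + -1 + 1 + -1 + 1 + -1 + 1 + 1 + -1 + 1 + -1 + 1 + 1 + 1 + -1 = 2.
Rows 10 and 3 are not orthogonal (dot product = 2 ≠ 0), so H is not a Hadamard matrix.

(15,15) entry = 16; (10,3) entry = 2.


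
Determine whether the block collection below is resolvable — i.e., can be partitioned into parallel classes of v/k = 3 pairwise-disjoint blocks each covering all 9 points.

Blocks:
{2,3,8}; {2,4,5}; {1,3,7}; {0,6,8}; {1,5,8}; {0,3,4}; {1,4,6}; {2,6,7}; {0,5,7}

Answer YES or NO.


v = 9, block size k = 3, number of blocks = 9.
For resolvability, blocks must partition into parallel classes of size v/k = 3.
Total blocks must therefore be a multiple of 3: 9 = 3·3 + 0 ⇒ divisible ✓.
Greedy packing gives 3 candidate class(es). Each should be a full parallel class (size 3, covers all 9 points).
  Class 1 (3 blocks): {2,3,8}; {1,4,6}; {0,5,7}. Points covered: [0, 1, 2, 3, 4, 5, 6, 7, 8].
  Class 2 (3 blocks): {2,4,5}; {1,3,7}; {0,6,8}. Points covered: [0, 1, 2, 3, 4, 5, 6, 7, 8].
  Class 3 (3 blocks): {1,5,8}; {0,3,4}; {2,6,7}. Points covered: [0, 1, 2, 3, 4, 5, 6, 7, 8].
All classes full (size 3)? YES. All classes cover every point? YES.
Resolvable? YES.

YES
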